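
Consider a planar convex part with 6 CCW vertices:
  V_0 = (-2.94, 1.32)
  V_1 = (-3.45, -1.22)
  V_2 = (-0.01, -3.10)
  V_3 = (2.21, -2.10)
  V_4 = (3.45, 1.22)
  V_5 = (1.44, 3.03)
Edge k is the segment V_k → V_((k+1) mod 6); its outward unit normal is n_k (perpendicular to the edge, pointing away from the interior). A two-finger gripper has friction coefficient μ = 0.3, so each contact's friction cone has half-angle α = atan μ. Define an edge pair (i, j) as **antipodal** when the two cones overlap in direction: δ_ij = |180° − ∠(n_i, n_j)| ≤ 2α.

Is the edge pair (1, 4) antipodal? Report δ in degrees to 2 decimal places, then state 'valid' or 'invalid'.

α = atan 0.3 = 16.70°;  2α = 33.40°
edge 1: e_1 = (+3.44, -1.88);  n_1 = (-0.4796, -0.8775)
edge 4: e_4 = (-2.01, +1.81);  n_4 = (+0.6692, +0.7431)
∠(n_1, n_4) = 166.65°
δ = |180° − 166.65°| = 13.35°
13.35° ≤ 2α = 33.40°  →  valid

δ = 13.35°, valid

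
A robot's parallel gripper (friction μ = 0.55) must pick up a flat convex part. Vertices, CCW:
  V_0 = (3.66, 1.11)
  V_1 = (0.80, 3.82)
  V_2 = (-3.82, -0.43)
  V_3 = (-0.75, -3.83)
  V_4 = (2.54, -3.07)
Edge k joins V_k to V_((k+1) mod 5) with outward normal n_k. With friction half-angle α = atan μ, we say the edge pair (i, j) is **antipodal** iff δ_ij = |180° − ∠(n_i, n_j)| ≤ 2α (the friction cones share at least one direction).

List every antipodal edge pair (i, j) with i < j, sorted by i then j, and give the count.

count = 5; pairs: (0,2), (0,3), (1,3), (1,4), (2,4)

α = atan 0.55 = 28.81°;  2α = 57.62°
n_0 = (+0.6878, +0.7259)
n_1 = (-0.6770, +0.7360)
n_2 = (-0.7422, -0.6702)
n_3 = (+0.2251, -0.9743)
n_4 = (+0.9659, -0.2588)
  (0,1): δ = 93.93°  ·
  (0,2): δ = 4.46°  ✓
  (0,3): δ = 56.46°  ✓
  (0,4): δ = 118.46°  ·
  (1,2): δ = 90.53°  ·
  (1,3): δ = 29.60°  ✓
  (1,4): δ = 32.39°  ✓
  (2,3): δ = 119.07°  ·
  (2,4): δ = 57.08°  ✓
  (3,4): δ = 118.01°  ·
antipodal pairs: 5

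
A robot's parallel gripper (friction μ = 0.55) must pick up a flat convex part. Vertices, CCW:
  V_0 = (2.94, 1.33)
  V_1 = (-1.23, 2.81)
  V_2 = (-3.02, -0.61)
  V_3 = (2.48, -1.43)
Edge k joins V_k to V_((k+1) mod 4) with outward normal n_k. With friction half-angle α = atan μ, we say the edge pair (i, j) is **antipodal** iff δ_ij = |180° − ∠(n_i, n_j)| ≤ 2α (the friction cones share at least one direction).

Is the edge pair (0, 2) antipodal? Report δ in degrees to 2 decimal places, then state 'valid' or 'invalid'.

α = atan 0.55 = 28.81°;  2α = 57.62°
edge 0: e_0 = (-4.17, +1.48);  n_0 = (+0.3345, +0.9424)
edge 2: e_2 = (+5.50, -0.82);  n_2 = (-0.1475, -0.9891)
∠(n_0, n_2) = 168.94°
δ = |180° − 168.94°| = 11.06°
11.06° ≤ 2α = 57.62°  →  valid

δ = 11.06°, valid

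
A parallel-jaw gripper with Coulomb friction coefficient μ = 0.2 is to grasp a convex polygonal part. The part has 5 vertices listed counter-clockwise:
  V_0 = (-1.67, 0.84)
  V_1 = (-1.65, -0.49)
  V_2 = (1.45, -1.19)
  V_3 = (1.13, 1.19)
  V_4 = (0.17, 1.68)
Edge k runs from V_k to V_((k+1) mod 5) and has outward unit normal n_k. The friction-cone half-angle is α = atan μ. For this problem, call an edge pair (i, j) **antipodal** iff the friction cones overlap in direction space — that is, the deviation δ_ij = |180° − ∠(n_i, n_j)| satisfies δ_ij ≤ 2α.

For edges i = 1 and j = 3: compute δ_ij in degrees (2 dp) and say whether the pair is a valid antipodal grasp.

α = atan 0.2 = 11.31°;  2α = 22.62°
edge 1: e_1 = (+3.10, -0.70);  n_1 = (-0.2203, -0.9754)
edge 3: e_3 = (-0.96, +0.49);  n_3 = (+0.4546, +0.8907)
∠(n_1, n_3) = 165.68°
δ = |180° − 165.68°| = 14.32°
14.32° ≤ 2α = 22.62°  →  valid

δ = 14.32°, valid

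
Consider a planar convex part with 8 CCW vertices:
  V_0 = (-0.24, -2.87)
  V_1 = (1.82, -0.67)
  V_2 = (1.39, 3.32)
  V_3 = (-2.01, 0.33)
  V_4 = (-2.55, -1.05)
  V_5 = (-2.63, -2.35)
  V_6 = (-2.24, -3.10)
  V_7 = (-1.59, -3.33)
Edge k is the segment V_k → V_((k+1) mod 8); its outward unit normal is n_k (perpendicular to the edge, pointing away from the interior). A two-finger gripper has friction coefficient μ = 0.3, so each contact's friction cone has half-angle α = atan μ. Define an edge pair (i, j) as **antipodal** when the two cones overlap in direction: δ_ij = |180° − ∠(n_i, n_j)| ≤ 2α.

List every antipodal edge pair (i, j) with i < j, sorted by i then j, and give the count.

α = atan 0.3 = 16.70°;  2α = 33.40°
n_0 = (+0.7300, -0.6835)
n_1 = (+0.9942, +0.1071)
n_2 = (-0.6604, +0.7509)
n_3 = (-0.9312, +0.3644)
n_4 = (-0.9981, +0.0614)
n_5 = (-0.8872, -0.4614)
n_6 = (-0.3336, -0.9427)
n_7 = (+0.3225, -0.9466)
  (0,1): δ = 130.73°  ·
  (0,2): δ = 5.55°  ✓
  (0,3): δ = 21.75°  ✓
  (0,4): δ = 39.60°  ·
  (0,5): δ = 70.59°  ·
  (0,6): δ = 113.63°  ·
  (0,7): δ = 151.93°  ·
  (1,2): δ = 54.82°  ·
  (1,3): δ = 27.52°  ✓
  (1,4): δ = 9.67°  ✓
  (1,5): δ = 21.32°  ✓
  (1,6): δ = 64.36°  ·
  (1,7): δ = 102.67°  ·
  (2,3): δ = 152.70°  ·
  (2,4): δ = 134.85°  ·
  (2,5): δ = 103.85°  ·
  (2,6): δ = 60.81°  ·
  (2,7): δ = 22.51°  ✓
  (3,4): δ = 162.15°  ·
  (3,5): δ = 131.15°  ·
  (3,6): δ = 88.12°  ·
  (3,7): δ = 49.81°  ·
  (4,5): δ = 149.00°  ·
  (4,6): δ = 105.96°  ·
  (4,7): δ = 67.66°  ·
  (5,6): δ = 136.96°  ·
  (5,7): δ = 98.66°  ·
  (6,7): δ = 141.70°  ·
antipodal pairs: 6

count = 6; pairs: (0,2), (0,3), (1,3), (1,4), (1,5), (2,7)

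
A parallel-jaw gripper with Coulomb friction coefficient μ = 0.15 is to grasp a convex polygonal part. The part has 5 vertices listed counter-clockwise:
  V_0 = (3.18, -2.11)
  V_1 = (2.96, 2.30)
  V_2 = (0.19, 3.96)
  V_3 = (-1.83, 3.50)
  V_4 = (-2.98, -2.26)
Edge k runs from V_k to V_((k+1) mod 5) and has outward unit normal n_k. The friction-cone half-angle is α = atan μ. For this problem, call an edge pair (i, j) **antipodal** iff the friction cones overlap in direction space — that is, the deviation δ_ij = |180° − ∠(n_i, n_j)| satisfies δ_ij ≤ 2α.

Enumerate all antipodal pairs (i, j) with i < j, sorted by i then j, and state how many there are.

count = 2; pairs: (0,3), (2,4)

α = atan 0.15 = 8.53°;  2α = 17.06°
n_0 = (+0.9988, +0.0498)
n_1 = (+0.5140, +0.8578)
n_2 = (-0.2220, +0.9750)
n_3 = (-0.9806, +0.1958)
n_4 = (+0.0243, -0.9997)
  (0,1): δ = 123.79°  ·
  (0,2): δ = 80.03°  ·
  (0,3): δ = 14.15°  ✓
  (0,4): δ = 88.54°  ·
  (1,2): δ = 136.24°  ·
  (1,3): δ = 70.36°  ·
  (1,4): δ = 32.33°  ·
  (2,3): δ = 114.12°  ·
  (2,4): δ = 11.43°  ✓
  (3,4): δ = 77.31°  ·
antipodal pairs: 2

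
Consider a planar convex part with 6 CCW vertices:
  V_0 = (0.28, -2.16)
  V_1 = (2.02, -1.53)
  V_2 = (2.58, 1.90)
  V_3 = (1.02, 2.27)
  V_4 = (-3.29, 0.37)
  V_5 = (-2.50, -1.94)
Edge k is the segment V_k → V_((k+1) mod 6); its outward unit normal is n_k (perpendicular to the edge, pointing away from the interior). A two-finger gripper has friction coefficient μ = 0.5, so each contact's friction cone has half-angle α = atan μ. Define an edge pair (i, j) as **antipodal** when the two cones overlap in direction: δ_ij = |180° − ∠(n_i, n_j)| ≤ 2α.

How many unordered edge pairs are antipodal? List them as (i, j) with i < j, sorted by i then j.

count = 5; pairs: (0,2), (0,3), (1,4), (2,5), (3,5)

α = atan 0.5 = 26.57°;  2α = 53.13°
n_0 = (+0.3404, -0.9403)
n_1 = (+0.9869, -0.1611)
n_2 = (+0.2308, +0.9730)
n_3 = (-0.4034, +0.9150)
n_4 = (-0.9462, -0.3236)
n_5 = (-0.0789, -0.9969)
  (0,1): δ = 119.18°  ·
  (0,2): δ = 33.25°  ✓
  (0,3): δ = 3.89°  ✓
  (0,4): δ = 88.98°  ·
  (0,5): δ = 155.57°  ·
  (1,2): δ = 94.07°  ·
  (1,3): δ = 56.94°  ·
  (1,4): δ = 28.15°  ✓
  (1,5): δ = 94.75°  ·
  (2,3): δ = 142.87°  ·
  (2,4): δ = 57.78°  ·
  (2,5): δ = 8.82°  ✓
  (3,4): δ = 94.91°  ·
  (3,5): δ = 28.31°  ✓
  (4,5): δ = 113.41°  ·
antipodal pairs: 5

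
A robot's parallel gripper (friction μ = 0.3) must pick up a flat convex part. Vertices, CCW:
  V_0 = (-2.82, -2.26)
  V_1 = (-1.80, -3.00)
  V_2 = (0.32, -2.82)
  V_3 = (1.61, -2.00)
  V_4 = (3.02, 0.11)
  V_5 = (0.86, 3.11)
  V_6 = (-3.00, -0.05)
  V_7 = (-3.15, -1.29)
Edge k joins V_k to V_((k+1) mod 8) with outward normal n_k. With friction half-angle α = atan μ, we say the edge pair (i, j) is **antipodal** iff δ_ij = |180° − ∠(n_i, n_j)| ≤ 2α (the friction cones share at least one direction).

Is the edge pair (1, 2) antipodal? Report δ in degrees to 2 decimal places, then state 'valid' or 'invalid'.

α = atan 0.3 = 16.70°;  2α = 33.40°
edge 1: e_1 = (+2.12, +0.18);  n_1 = (+0.0846, -0.9964)
edge 2: e_2 = (+1.29, +0.82);  n_2 = (+0.5365, -0.8439)
∠(n_1, n_2) = 27.59°
δ = |180° − 27.59°| = 152.41°
152.41° > 2α = 33.40°  →  invalid

δ = 152.41°, invalid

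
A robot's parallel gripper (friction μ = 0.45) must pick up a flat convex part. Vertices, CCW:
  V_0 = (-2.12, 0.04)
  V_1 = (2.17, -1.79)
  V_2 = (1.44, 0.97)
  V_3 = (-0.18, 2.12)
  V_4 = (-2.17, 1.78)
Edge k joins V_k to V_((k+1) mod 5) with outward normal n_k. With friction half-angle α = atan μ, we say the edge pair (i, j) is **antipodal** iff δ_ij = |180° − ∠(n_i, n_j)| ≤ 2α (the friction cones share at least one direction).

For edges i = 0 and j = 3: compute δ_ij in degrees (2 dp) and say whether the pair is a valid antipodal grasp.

δ = 32.80°, valid

α = atan 0.45 = 24.23°;  2α = 48.46°
edge 0: e_0 = (+4.29, -1.83);  n_0 = (-0.3924, -0.9198)
edge 3: e_3 = (-1.99, -0.34);  n_3 = (-0.1684, +0.9857)
∠(n_0, n_3) = 147.20°
δ = |180° − 147.20°| = 32.80°
32.80° ≤ 2α = 48.46°  →  valid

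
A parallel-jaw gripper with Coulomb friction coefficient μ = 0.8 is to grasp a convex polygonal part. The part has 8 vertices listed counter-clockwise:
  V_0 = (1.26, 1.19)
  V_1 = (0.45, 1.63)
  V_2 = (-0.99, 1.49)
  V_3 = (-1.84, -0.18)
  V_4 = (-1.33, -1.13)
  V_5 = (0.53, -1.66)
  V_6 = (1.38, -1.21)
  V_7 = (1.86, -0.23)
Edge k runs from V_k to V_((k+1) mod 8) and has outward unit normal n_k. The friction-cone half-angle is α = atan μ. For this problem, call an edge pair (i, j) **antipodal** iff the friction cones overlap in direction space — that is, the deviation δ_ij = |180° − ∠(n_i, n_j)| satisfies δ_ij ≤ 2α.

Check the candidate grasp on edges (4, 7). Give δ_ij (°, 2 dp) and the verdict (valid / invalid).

α = atan 0.8 = 38.66°;  2α = 77.32°
edge 4: e_4 = (+1.86, -0.53);  n_4 = (-0.2740, -0.9617)
edge 7: e_7 = (-0.60, +1.42);  n_7 = (+0.9211, +0.3892)
∠(n_4, n_7) = 128.81°
δ = |180° − 128.81°| = 51.19°
51.19° ≤ 2α = 77.32°  →  valid

δ = 51.19°, valid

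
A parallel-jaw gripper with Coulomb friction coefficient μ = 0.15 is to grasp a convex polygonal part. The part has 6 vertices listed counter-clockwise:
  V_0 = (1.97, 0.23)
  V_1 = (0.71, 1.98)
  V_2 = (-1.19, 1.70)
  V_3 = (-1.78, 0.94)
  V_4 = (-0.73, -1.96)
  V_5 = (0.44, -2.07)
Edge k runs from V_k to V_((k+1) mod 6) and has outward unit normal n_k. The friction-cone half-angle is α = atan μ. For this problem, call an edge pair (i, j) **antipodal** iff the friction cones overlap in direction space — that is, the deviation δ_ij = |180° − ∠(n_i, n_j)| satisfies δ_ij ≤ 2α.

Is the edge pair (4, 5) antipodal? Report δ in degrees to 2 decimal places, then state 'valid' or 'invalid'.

α = atan 0.15 = 8.53°;  2α = 17.06°
edge 4: e_4 = (+1.17, -0.11);  n_4 = (-0.0936, -0.9956)
edge 5: e_5 = (+1.53, +2.30);  n_5 = (+0.8326, -0.5539)
∠(n_4, n_5) = 61.74°
δ = |180° − 61.74°| = 118.26°
118.26° > 2α = 17.06°  →  invalid

δ = 118.26°, invalid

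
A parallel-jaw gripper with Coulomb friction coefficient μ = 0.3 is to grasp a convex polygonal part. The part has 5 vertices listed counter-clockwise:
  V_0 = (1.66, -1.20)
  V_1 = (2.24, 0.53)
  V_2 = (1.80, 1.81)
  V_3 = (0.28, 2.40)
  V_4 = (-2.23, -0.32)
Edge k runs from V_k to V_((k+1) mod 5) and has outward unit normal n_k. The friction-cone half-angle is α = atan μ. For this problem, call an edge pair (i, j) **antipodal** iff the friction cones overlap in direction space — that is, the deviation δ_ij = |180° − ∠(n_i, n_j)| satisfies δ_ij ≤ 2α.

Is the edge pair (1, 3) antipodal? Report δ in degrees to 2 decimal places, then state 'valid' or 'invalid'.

α = atan 0.3 = 16.70°;  2α = 33.40°
edge 1: e_1 = (-0.44, +1.28);  n_1 = (+0.9457, +0.3251)
edge 3: e_3 = (-2.51, -2.72);  n_3 = (-0.7349, +0.6782)
∠(n_1, n_3) = 118.33°
δ = |180° − 118.33°| = 61.67°
61.67° > 2α = 33.40°  →  invalid

δ = 61.67°, invalid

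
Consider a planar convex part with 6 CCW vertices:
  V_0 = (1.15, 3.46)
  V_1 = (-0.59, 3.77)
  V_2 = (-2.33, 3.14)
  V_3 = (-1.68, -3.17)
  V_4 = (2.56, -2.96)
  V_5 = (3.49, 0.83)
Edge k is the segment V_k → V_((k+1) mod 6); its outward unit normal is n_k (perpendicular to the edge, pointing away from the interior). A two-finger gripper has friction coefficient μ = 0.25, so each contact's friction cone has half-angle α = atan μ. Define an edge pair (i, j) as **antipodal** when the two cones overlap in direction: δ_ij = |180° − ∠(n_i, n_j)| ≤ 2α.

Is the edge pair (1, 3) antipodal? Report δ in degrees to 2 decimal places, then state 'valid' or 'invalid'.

α = atan 0.25 = 14.04°;  2α = 28.07°
edge 1: e_1 = (-1.74, -0.63);  n_1 = (-0.3404, +0.9403)
edge 3: e_3 = (+4.24, +0.21);  n_3 = (+0.0495, -0.9988)
∠(n_1, n_3) = 162.93°
δ = |180° − 162.93°| = 17.07°
17.07° ≤ 2α = 28.07°  →  valid

δ = 17.07°, valid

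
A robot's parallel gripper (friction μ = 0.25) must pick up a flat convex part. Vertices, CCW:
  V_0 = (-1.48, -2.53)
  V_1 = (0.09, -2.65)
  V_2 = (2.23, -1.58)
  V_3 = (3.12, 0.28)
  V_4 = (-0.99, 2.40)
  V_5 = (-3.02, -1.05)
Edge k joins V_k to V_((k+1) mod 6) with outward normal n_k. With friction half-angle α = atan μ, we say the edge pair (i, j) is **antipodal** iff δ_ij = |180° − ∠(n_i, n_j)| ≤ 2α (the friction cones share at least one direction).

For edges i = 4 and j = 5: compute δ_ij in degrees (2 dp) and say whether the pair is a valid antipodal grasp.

α = atan 0.25 = 14.04°;  2α = 28.07°
edge 4: e_4 = (-2.03, -3.45);  n_4 = (-0.8619, +0.5071)
edge 5: e_5 = (+1.54, -1.48);  n_5 = (-0.6929, -0.7210)
∠(n_4, n_5) = 76.61°
δ = |180° − 76.61°| = 103.39°
103.39° > 2α = 28.07°  →  invalid

δ = 103.39°, invalid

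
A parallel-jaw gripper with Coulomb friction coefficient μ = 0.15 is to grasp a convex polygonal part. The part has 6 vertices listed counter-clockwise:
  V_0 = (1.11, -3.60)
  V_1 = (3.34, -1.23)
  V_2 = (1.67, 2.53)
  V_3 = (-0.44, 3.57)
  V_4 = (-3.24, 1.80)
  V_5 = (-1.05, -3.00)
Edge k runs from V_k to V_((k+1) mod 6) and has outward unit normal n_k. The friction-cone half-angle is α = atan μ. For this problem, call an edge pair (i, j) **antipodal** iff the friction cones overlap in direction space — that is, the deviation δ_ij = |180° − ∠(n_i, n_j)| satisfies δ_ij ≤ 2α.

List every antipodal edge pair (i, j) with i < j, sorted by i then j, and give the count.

α = atan 0.15 = 8.53°;  2α = 17.06°
n_0 = (+0.7283, -0.6853)
n_1 = (+0.9139, +0.4059)
n_2 = (+0.4421, +0.8970)
n_3 = (-0.5343, +0.8453)
n_4 = (-0.9098, -0.4151)
n_5 = (-0.2676, -0.9635)
  (0,1): δ = 112.79°  ·
  (0,2): δ = 72.98°  ·
  (0,3): δ = 14.44°  ✓
  (0,4): δ = 67.78°  ·
  (0,5): δ = 117.73°  ·
  (1,2): δ = 140.19°  ·
  (1,3): δ = 81.65°  ·
  (1,4): δ = 0.58°  ✓
  (1,5): δ = 50.53°  ·
  (2,3): δ = 121.46°  ·
  (2,4): δ = 39.24°  ·
  (2,5): δ = 10.71°  ✓
  (3,4): δ = 97.77°  ·
  (3,5): δ = 47.82°  ·
  (4,5): δ = 130.05°  ·
antipodal pairs: 3

count = 3; pairs: (0,3), (1,4), (2,5)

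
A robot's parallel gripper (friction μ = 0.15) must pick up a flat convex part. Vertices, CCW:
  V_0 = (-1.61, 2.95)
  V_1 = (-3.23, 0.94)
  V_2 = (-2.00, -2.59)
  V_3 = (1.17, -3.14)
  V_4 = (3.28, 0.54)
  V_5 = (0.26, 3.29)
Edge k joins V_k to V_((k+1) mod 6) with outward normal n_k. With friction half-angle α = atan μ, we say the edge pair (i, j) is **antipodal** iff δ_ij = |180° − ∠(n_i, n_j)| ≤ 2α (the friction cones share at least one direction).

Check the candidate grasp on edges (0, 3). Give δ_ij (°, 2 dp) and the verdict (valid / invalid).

α = atan 0.15 = 8.53°;  2α = 17.06°
edge 0: e_0 = (-1.62, -2.01);  n_0 = (-0.7786, +0.6275)
edge 3: e_3 = (+2.11, +3.68);  n_3 = (+0.8675, -0.4974)
∠(n_0, n_3) = 170.96°
δ = |180° − 170.96°| = 9.04°
9.04° ≤ 2α = 17.06°  →  valid

δ = 9.04°, valid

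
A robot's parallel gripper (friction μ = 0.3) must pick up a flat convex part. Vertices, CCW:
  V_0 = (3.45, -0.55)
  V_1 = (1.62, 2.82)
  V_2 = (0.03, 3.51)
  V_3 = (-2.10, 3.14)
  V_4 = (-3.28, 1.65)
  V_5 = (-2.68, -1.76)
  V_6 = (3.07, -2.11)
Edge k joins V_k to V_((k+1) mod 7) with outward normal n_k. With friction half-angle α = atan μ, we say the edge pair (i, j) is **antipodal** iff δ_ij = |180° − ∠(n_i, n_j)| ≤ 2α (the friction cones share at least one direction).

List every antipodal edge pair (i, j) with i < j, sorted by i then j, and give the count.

count = 5; pairs: (0,4), (1,5), (2,5), (3,6), (4,6)

α = atan 0.3 = 16.70°;  2α = 33.40°
n_0 = (+0.8788, +0.4772)
n_1 = (+0.3981, +0.9173)
n_2 = (-0.1711, +0.9852)
n_3 = (-0.7839, +0.6208)
n_4 = (-0.9849, -0.1733)
n_5 = (-0.0608, -0.9982)
n_6 = (+0.9716, -0.2367)
  (0,1): δ = 141.96°  ·
  (0,2): δ = 108.65°  ·
  (0,3): δ = 66.88°  ·
  (0,4): δ = 18.52°  ✓
  (0,5): δ = 58.01°  ·
  (0,6): δ = 137.81°  ·
  (1,2): δ = 146.69°  ·
  (1,3): δ = 104.92°  ·
  (1,4): δ = 56.56°  ·
  (1,5): δ = 19.98°  ✓
  (1,6): δ = 99.77°  ·
  (2,3): δ = 138.23°  ·
  (2,4): δ = 89.88°  ·
  (2,5): δ = 13.34°  ✓
  (2,6): δ = 66.46°  ·
  (3,4): δ = 131.64°  ·
  (3,5): δ = 55.11°  ·
  (3,6): δ = 24.69°  ✓
  (4,5): δ = 103.46°  ·
  (4,6): δ = 23.67°  ✓
  (5,6): δ = 100.21°  ·
antipodal pairs: 5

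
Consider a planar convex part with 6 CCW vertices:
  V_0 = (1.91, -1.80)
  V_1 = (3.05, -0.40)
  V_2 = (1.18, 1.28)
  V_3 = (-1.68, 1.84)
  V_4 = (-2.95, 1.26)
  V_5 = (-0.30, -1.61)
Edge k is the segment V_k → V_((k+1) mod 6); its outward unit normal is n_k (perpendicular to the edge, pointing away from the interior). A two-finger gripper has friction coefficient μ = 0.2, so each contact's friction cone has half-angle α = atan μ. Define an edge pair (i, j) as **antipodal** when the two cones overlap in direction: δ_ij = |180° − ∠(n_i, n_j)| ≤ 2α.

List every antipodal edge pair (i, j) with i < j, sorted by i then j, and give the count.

count = 2; pairs: (1,4), (2,5)

α = atan 0.2 = 11.31°;  2α = 22.62°
n_0 = (+0.7754, -0.6314)
n_1 = (+0.6683, +0.7439)
n_2 = (+0.1922, +0.9814)
n_3 = (-0.4154, +0.9096)
n_4 = (-0.7347, -0.6784)
n_5 = (-0.0857, -0.9963)
  (0,1): δ = 92.78°  ·
  (0,2): δ = 61.92°  ·
  (0,3): δ = 26.30°  ·
  (0,4): δ = 81.87°  ·
  (0,5): δ = 124.24°  ·
  (1,2): δ = 149.14°  ·
  (1,3): δ = 113.52°  ·
  (1,4): δ = 5.35°  ✓
  (1,5): δ = 37.02°  ·
  (2,3): δ = 144.38°  ·
  (2,4): δ = 36.20°  ·
  (2,5): δ = 6.16°  ✓
  (3,4): δ = 71.83°  ·
  (3,5): δ = 29.46°  ·
  (4,5): δ = 137.63°  ·
antipodal pairs: 2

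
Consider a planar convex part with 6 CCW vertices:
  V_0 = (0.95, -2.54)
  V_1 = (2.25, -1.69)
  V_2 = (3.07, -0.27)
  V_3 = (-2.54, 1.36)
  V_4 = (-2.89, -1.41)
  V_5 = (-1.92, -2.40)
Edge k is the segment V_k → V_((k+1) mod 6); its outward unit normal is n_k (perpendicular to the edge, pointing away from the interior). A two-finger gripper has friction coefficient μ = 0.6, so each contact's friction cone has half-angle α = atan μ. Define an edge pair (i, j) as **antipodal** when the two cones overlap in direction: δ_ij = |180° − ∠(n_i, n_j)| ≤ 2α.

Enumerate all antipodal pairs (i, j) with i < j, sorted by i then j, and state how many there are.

count = 5; pairs: (0,2), (0,3), (1,3), (2,4), (2,5)

α = atan 0.6 = 30.96°;  2α = 61.93°
n_0 = (+0.5472, -0.8370)
n_1 = (+0.8660, -0.5001)
n_2 = (+0.2790, +0.9603)
n_3 = (-0.9921, +0.1254)
n_4 = (-0.7143, -0.6999)
n_5 = (-0.0487, -0.9988)
  (0,1): δ = 153.18°  ·
  (0,2): δ = 49.38°  ✓
  (0,3): δ = 49.62°  ✓
  (0,4): δ = 101.24°  ·
  (0,5): δ = 144.03°  ·
  (1,2): δ = 76.20°  ·
  (1,3): δ = 22.80°  ✓
  (1,4): δ = 74.42°  ·
  (1,5): δ = 117.21°  ·
  (2,3): δ = 81.00°  ·
  (2,4): δ = 29.38°  ✓
  (2,5): δ = 13.41°  ✓
  (3,4): δ = 128.38°  ·
  (3,5): δ = 85.59°  ·
  (4,5): δ = 137.21°  ·
antipodal pairs: 5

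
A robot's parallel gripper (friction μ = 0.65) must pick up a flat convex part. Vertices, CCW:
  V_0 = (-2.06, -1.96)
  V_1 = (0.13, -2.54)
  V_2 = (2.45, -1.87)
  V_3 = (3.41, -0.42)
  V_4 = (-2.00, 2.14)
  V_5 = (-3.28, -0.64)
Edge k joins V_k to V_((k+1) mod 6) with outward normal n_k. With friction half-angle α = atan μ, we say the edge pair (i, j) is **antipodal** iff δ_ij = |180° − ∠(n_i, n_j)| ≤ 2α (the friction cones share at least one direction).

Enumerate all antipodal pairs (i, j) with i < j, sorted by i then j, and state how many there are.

α = atan 0.65 = 33.02°;  2α = 66.05°
n_0 = (-0.2560, -0.9667)
n_1 = (+0.2775, -0.9607)
n_2 = (+0.8338, -0.5520)
n_3 = (+0.4277, +0.9039)
n_4 = (-0.9083, +0.4182)
n_5 = (-0.7344, -0.6787)
  (0,1): δ = 149.06°  ·
  (0,2): δ = 108.67°  ·
  (0,3): δ = 10.49°  ✓
  (0,4): δ = 80.11°  ·
  (0,5): δ = 147.58°  ·
  (1,2): δ = 139.62°  ·
  (1,3): δ = 41.43°  ✓
  (1,4): δ = 49.17°  ✓
  (1,5): δ = 116.64°  ·
  (2,3): δ = 81.82°  ·
  (2,4): δ = 8.78°  ✓
  (2,5): δ = 76.25°  ·
  (3,4): δ = 89.40°  ·
  (3,5): δ = 21.93°  ✓
  (4,5): δ = 112.53°  ·
antipodal pairs: 5

count = 5; pairs: (0,3), (1,3), (1,4), (2,4), (3,5)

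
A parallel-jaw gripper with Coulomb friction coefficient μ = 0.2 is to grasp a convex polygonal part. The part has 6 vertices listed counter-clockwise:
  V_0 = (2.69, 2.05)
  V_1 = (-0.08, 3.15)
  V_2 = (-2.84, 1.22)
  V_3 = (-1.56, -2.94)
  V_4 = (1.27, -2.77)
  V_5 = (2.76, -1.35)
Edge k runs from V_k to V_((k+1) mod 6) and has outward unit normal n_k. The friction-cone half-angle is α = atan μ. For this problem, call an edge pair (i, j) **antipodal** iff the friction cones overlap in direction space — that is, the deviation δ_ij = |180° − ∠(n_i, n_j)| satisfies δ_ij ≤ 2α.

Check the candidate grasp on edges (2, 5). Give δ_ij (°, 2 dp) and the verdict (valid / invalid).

α = atan 0.2 = 11.31°;  2α = 22.62°
edge 2: e_2 = (+1.28, -4.16);  n_2 = (-0.9558, -0.2941)
edge 5: e_5 = (-0.07, +3.40);  n_5 = (+0.9998, +0.0206)
∠(n_2, n_5) = 164.08°
δ = |180° − 164.08°| = 15.92°
15.92° ≤ 2α = 22.62°  →  valid

δ = 15.92°, valid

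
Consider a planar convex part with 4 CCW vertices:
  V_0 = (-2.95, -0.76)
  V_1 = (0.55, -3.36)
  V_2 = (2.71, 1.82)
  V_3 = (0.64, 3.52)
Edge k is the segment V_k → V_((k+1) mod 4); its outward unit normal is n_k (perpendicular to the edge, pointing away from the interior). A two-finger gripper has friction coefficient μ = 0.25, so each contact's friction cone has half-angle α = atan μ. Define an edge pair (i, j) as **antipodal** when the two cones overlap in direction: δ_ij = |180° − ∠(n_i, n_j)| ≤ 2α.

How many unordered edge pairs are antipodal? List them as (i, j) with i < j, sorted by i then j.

α = atan 0.25 = 14.04°;  2α = 28.07°
n_0 = (-0.5963, -0.8027)
n_1 = (+0.9230, -0.3849)
n_2 = (+0.6347, +0.7728)
n_3 = (-0.7662, +0.6426)
  (0,1): δ = 76.03°  ·
  (0,2): δ = 2.79°  ✓
  (0,3): δ = 86.62°  ·
  (1,2): δ = 106.76°  ·
  (1,3): δ = 17.35°  ✓
  (2,3): δ = 90.59°  ·
antipodal pairs: 2

count = 2; pairs: (0,2), (1,3)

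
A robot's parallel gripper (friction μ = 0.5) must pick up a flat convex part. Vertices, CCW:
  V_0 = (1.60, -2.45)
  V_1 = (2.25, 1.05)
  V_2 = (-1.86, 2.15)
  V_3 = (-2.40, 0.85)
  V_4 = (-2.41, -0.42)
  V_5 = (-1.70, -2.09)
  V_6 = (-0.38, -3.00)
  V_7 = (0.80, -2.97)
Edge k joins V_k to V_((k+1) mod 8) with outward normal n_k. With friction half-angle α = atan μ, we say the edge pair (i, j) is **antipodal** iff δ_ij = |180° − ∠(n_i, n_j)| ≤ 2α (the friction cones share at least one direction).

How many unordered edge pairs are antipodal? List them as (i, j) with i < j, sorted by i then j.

α = atan 0.5 = 26.57°;  2α = 53.13°
n_0 = (+0.9832, -0.1826)
n_1 = (+0.2585, +0.9660)
n_2 = (-0.9235, +0.3836)
n_3 = (-1.0000, +0.0079)
n_4 = (-0.9203, -0.3913)
n_5 = (-0.5676, -0.8233)
n_6 = (+0.0254, -0.9997)
n_7 = (+0.5450, -0.8384)
  (0,1): δ = 94.46°  ·
  (0,2): δ = 12.04°  ✓
  (0,3): δ = 10.07°  ✓
  (0,4): δ = 33.55°  ✓
  (0,5): δ = 65.94°  ·
  (0,6): δ = 101.98°  ·
  (0,7): δ = 133.54°  ·
  (1,2): δ = 97.57°  ·
  (1,3): δ = 75.47°  ·
  (1,4): δ = 51.98°  ✓
  (1,5): δ = 19.60°  ✓
  (1,6): δ = 16.44°  ✓
  (1,7): δ = 48.01°  ✓
  (2,3): δ = 157.89°  ·
  (2,4): δ = 134.41°  ·
  (2,5): δ = 102.02°  ·
  (2,6): δ = 65.99°  ·
  (2,7): δ = 34.42°  ✓
  (3,4): δ = 156.52°  ·
  (3,5): δ = 124.13°  ·
  (3,6): δ = 88.09°  ·
  (3,7): δ = 56.52°  ·
  (4,5): δ = 147.61°  ·
  (4,6): δ = 111.58°  ·
  (4,7): δ = 80.01°  ·
  (5,6): δ = 143.96°  ·
  (5,7): δ = 112.39°  ·
  (6,7): δ = 148.43°  ·
antipodal pairs: 8

count = 8; pairs: (0,2), (0,3), (0,4), (1,4), (1,5), (1,6), (1,7), (2,7)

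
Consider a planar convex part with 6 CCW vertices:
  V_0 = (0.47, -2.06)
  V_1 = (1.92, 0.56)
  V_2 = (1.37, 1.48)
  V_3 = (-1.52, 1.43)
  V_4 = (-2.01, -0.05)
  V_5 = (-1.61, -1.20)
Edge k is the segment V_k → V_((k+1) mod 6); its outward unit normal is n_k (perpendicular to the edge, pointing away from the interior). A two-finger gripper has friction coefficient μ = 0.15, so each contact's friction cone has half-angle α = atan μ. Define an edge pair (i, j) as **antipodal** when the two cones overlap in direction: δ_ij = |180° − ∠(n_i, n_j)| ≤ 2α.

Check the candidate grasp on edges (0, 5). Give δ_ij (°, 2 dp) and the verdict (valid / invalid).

α = atan 0.15 = 8.53°;  2α = 17.06°
edge 0: e_0 = (+1.45, +2.62);  n_0 = (+0.8749, -0.4842)
edge 5: e_5 = (+2.08, -0.86);  n_5 = (-0.3821, -0.9241)
∠(n_0, n_5) = 83.50°
δ = |180° − 83.50°| = 96.50°
96.50° > 2α = 17.06°  →  invalid

δ = 96.50°, invalid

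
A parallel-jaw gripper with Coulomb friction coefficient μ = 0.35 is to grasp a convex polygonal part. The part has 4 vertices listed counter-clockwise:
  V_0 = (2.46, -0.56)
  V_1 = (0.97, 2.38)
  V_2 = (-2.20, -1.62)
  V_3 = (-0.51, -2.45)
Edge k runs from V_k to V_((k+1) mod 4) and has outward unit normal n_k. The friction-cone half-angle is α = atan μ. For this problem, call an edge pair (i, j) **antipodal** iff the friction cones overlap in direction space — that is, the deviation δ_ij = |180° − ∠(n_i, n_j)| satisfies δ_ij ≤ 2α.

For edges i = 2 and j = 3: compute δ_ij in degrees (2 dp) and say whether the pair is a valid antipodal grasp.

α = atan 0.35 = 19.29°;  2α = 38.58°
edge 2: e_2 = (+1.69, -0.83);  n_2 = (-0.4408, -0.8976)
edge 3: e_3 = (+2.97, +1.89);  n_3 = (+0.5369, -0.8437)
∠(n_2, n_3) = 58.63°
δ = |180° − 58.63°| = 121.37°
121.37° > 2α = 38.58°  →  invalid

δ = 121.37°, invalid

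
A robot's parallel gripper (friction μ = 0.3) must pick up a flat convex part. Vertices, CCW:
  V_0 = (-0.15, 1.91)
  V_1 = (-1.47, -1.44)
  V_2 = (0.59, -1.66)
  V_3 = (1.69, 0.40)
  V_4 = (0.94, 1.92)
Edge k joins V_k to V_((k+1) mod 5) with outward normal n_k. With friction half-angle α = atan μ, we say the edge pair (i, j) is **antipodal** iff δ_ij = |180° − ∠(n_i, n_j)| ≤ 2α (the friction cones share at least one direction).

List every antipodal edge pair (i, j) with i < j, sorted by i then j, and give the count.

α = atan 0.3 = 16.70°;  2α = 33.40°
n_0 = (-0.9304, +0.3666)
n_1 = (-0.1062, -0.9943)
n_2 = (+0.8821, -0.4710)
n_3 = (+0.8968, +0.4425)
n_4 = (-0.0092, +1.0000)
  (0,1): δ = 74.59°  ·
  (0,2): δ = 6.60°  ✓
  (0,3): δ = 47.77°  ·
  (0,4): δ = 112.03°  ·
  (1,2): δ = 112.01°  ·
  (1,3): δ = 57.64°  ·
  (1,4): δ = 6.62°  ✓
  (2,3): δ = 125.64°  ·
  (2,4): δ = 61.37°  ·
  (3,4): δ = 115.74°  ·
antipodal pairs: 2

count = 2; pairs: (0,2), (1,4)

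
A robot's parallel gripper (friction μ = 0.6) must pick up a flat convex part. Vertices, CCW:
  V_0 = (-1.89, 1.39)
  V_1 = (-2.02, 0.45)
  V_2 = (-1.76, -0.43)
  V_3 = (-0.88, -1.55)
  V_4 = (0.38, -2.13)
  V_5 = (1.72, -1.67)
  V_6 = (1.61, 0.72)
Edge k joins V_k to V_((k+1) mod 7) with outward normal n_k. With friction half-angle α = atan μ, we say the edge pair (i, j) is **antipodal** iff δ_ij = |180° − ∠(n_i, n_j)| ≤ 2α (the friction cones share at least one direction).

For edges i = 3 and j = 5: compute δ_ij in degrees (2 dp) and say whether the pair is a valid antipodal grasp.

α = atan 0.6 = 30.96°;  2α = 61.93°
edge 3: e_3 = (+1.26, -0.58);  n_3 = (-0.4181, -0.9084)
edge 5: e_5 = (-0.11, +2.39);  n_5 = (+0.9989, +0.0460)
∠(n_3, n_5) = 117.35°
δ = |180° − 117.35°| = 62.65°
62.65° > 2α = 61.93°  →  invalid

δ = 62.65°, invalid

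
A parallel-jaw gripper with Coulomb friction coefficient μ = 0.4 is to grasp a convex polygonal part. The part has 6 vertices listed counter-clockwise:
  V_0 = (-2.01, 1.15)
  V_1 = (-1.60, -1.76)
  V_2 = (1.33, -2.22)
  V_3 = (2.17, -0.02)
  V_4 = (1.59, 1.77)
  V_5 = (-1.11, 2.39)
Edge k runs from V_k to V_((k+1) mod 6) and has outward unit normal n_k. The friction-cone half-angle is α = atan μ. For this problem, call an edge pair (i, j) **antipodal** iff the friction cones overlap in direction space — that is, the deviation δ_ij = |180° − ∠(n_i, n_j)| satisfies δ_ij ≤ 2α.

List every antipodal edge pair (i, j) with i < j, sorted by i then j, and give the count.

count = 4; pairs: (0,2), (0,3), (1,4), (2,5)

α = atan 0.4 = 21.80°;  2α = 43.60°
n_0 = (-0.9902, -0.1395)
n_1 = (-0.1551, -0.9879)
n_2 = (+0.9342, -0.3567)
n_3 = (+0.9513, +0.3082)
n_4 = (+0.2238, +0.9746)
n_5 = (-0.8093, +0.5874)
  (0,1): δ = 106.94°  ·
  (0,2): δ = 28.92°  ✓
  (0,3): δ = 9.93°  ✓
  (0,4): δ = 69.05°  ·
  (0,5): δ = 136.01°  ·
  (1,2): δ = 101.98°  ·
  (1,3): δ = 63.12°  ·
  (1,4): δ = 4.01°  ✓
  (1,5): δ = 62.95°  ·
  (2,3): δ = 141.15°  ·
  (2,4): δ = 82.03°  ·
  (2,5): δ = 15.07°  ✓
  (3,4): δ = 120.89°  ·
  (3,5): δ = 53.93°  ·
  (4,5): δ = 113.04°  ·
antipodal pairs: 4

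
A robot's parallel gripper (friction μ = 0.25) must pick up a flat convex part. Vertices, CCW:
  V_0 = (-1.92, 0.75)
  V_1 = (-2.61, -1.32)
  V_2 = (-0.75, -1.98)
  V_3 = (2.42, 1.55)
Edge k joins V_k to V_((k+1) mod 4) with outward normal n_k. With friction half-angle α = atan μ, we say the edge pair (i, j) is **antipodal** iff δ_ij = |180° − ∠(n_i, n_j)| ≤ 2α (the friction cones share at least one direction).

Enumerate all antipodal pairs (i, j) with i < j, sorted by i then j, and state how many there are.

count = 1; pairs: (0,2)

α = atan 0.25 = 14.04°;  2α = 28.07°
n_0 = (-0.9487, +0.3162)
n_1 = (-0.3344, -0.9424)
n_2 = (+0.7440, -0.6681)
n_3 = (-0.1813, +0.9834)
  (0,1): δ = 91.10°  ·
  (0,2): δ = 23.49°  ✓
  (0,3): δ = 118.88°  ·
  (1,2): δ = 112.39°  ·
  (1,3): δ = 29.98°  ·
  (2,3): δ = 37.63°  ·
antipodal pairs: 1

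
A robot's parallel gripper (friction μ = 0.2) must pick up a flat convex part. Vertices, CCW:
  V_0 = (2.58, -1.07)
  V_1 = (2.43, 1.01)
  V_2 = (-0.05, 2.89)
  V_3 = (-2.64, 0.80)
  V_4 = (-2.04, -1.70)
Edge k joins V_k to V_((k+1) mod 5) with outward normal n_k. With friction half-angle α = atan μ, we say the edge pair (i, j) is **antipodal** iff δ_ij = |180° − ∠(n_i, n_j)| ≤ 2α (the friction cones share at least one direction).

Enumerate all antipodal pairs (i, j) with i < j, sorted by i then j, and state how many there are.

α = atan 0.2 = 11.31°;  2α = 22.62°
n_0 = (+0.9974, +0.0719)
n_1 = (+0.6041, +0.7969)
n_2 = (-0.6280, +0.7782)
n_3 = (-0.9724, -0.2334)
n_4 = (+0.1351, -0.9908)
  (0,1): δ = 131.29°  ·
  (0,2): δ = 55.22°  ·
  (0,3): δ = 9.37°  ✓
  (0,4): δ = 93.64°  ·
  (1,2): δ = 103.93°  ·
  (1,3): δ = 39.34°  ·
  (1,4): δ = 44.93°  ·
  (2,3): δ = 115.41°  ·
  (2,4): δ = 31.14°  ·
  (3,4): δ = 95.73°  ·
antipodal pairs: 1

count = 1; pairs: (0,3)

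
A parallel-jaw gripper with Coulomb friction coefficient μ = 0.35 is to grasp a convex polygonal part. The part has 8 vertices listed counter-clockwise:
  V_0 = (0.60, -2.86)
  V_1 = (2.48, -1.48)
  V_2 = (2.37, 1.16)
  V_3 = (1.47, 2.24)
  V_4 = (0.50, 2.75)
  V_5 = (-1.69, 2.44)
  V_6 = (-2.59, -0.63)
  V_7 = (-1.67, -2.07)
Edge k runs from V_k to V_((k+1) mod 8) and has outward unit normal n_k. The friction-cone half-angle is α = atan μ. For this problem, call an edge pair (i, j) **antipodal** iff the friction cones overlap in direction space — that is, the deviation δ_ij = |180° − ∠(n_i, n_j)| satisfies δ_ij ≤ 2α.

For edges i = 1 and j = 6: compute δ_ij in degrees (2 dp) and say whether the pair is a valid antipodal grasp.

δ = 30.19°, valid

α = atan 0.35 = 19.29°;  2α = 38.58°
edge 1: e_1 = (-0.11, +2.64);  n_1 = (+0.9991, +0.0416)
edge 6: e_6 = (+0.92, -1.44);  n_6 = (-0.8427, -0.5384)
∠(n_1, n_6) = 149.81°
δ = |180° − 149.81°| = 30.19°
30.19° ≤ 2α = 38.58°  →  valid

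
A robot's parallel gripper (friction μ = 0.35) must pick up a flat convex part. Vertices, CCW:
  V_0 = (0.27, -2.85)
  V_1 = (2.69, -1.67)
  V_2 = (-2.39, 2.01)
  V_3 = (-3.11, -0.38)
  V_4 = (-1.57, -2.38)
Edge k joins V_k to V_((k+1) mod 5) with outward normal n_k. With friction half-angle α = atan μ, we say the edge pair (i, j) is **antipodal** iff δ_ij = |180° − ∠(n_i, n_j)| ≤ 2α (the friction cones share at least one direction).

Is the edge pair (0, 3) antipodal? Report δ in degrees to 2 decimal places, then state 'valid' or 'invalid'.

δ = 101.60°, invalid

α = atan 0.35 = 19.29°;  2α = 38.58°
edge 0: e_0 = (+2.42, +1.18);  n_0 = (+0.4383, -0.8988)
edge 3: e_3 = (+1.54, -2.00);  n_3 = (-0.7923, -0.6101)
∠(n_0, n_3) = 78.40°
δ = |180° − 78.40°| = 101.60°
101.60° > 2α = 38.58°  →  invalid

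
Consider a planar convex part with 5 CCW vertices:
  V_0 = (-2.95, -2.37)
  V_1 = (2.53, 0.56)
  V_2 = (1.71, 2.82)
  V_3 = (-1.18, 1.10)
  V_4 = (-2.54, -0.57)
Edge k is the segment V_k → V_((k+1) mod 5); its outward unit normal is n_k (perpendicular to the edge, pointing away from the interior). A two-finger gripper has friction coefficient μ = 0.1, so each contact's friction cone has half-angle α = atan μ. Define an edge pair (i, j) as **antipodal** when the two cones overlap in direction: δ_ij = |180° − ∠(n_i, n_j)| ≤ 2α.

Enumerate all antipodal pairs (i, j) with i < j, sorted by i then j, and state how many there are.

count = 1; pairs: (0,2)

α = atan 0.1 = 5.71°;  2α = 11.42°
n_0 = (+0.4715, -0.8819)
n_1 = (+0.9400, +0.3411)
n_2 = (-0.5114, +0.8593)
n_3 = (-0.7754, +0.6315)
n_4 = (-0.9750, +0.2221)
  (0,1): δ = 98.19°  ·
  (0,2): δ = 2.63°  ✓
  (0,3): δ = 22.71°  ·
  (0,4): δ = 49.04°  ·
  (1,2): δ = 79.18°  ·
  (1,3): δ = 59.10°  ·
  (1,4): δ = 32.77°  ·
  (2,3): δ = 159.92°  ·
  (2,4): δ = 133.59°  ·
  (3,4): δ = 153.67°  ·
antipodal pairs: 1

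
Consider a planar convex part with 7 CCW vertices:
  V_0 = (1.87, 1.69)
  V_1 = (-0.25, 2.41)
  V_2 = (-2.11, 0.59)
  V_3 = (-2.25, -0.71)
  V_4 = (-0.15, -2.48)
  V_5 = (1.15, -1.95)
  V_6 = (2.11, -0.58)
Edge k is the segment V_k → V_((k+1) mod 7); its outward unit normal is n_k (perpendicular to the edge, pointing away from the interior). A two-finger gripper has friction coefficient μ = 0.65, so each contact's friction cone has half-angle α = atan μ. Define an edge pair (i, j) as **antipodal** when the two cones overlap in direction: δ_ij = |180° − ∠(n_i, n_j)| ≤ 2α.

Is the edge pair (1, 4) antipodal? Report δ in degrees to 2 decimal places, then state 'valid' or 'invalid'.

α = atan 0.65 = 33.02°;  2α = 66.05°
edge 1: e_1 = (-1.86, -1.82);  n_1 = (-0.6994, +0.7148)
edge 4: e_4 = (+1.30, +0.53);  n_4 = (+0.3775, -0.9260)
∠(n_1, n_4) = 157.80°
δ = |180° − 157.80°| = 22.20°
22.20° ≤ 2α = 66.05°  →  valid

δ = 22.20°, valid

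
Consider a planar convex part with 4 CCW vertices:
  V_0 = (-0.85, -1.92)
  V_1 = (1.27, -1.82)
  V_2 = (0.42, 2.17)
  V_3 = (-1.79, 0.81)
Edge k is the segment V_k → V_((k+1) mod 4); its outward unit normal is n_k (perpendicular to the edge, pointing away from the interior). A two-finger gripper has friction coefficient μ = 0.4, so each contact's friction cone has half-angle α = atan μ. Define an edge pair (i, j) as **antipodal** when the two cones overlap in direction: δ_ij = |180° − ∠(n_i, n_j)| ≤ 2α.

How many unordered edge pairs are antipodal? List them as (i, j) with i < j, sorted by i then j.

count = 2; pairs: (0,2), (1,3)

α = atan 0.4 = 21.80°;  2α = 43.60°
n_0 = (+0.0471, -0.9989)
n_1 = (+0.9781, +0.2084)
n_2 = (-0.5241, +0.8517)
n_3 = (-0.9455, -0.3256)
  (0,1): δ = 80.67°  ·
  (0,2): δ = 28.91°  ✓
  (0,3): δ = 106.30°  ·
  (1,2): δ = 70.42°  ·
  (1,3): δ = 6.97°  ✓
  (2,3): δ = 102.61°  ·
antipodal pairs: 2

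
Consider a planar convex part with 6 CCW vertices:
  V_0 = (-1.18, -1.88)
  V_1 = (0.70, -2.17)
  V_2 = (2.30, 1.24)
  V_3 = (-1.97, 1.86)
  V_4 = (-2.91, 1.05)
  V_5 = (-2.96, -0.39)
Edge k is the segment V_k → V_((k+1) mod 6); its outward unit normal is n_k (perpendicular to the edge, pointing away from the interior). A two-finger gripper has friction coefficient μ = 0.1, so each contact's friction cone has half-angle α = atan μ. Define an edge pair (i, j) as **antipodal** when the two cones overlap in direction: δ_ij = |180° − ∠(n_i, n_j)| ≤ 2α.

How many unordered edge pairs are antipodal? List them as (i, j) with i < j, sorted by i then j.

α = atan 0.1 = 5.71°;  2α = 11.42°
n_0 = (-0.1525, -0.9883)
n_1 = (+0.9053, -0.4248)
n_2 = (+0.1437, +0.9896)
n_3 = (-0.6528, +0.7575)
n_4 = (-0.9994, +0.0347)
n_5 = (-0.6419, -0.7668)
  (0,1): δ = 106.37°  ·
  (0,2): δ = 0.51°  ✓
  (0,3): δ = 49.52°  ·
  (0,4): δ = 96.78°  ·
  (0,5): δ = 148.84°  ·
  (1,2): δ = 73.13°  ·
  (1,3): δ = 24.11°  ·
  (1,4): δ = 23.15°  ·
  (1,5): δ = 75.20°  ·
  (2,3): δ = 130.99°  ·
  (2,4): δ = 83.73°  ·
  (2,5): δ = 31.67°  ·
  (3,4): δ = 132.74°  ·
  (3,5): δ = 80.68°  ·
  (4,5): δ = 127.94°  ·
antipodal pairs: 1

count = 1; pairs: (0,2)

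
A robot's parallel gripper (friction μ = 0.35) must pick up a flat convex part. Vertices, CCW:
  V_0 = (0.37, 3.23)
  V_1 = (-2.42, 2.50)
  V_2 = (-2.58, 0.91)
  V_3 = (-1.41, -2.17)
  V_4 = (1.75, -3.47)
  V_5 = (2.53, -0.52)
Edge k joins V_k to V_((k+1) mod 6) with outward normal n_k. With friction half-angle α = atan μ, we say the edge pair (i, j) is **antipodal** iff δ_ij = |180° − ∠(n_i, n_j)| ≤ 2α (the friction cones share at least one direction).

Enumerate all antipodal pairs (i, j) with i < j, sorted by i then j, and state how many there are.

count = 6; pairs: (0,3), (1,4), (1,5), (2,4), (2,5), (3,5)

α = atan 0.35 = 19.29°;  2α = 38.58°
n_0 = (-0.2531, +0.9674)
n_1 = (-0.9950, +0.1001)
n_2 = (-0.9348, -0.3551)
n_3 = (-0.3805, -0.9248)
n_4 = (+0.9668, -0.2556)
n_5 = (+0.8665, +0.4991)
  (0,1): δ = 110.41°  ·
  (0,2): δ = 83.86°  ·
  (0,3): δ = 37.02°  ✓
  (0,4): δ = 60.53°  ·
  (0,5): δ = 105.28°  ·
  (1,2): δ = 153.45°  ·
  (1,3): δ = 106.62°  ·
  (1,4): δ = 9.06°  ✓
  (1,5): δ = 35.69°  ✓
  (2,3): δ = 133.16°  ·
  (2,4): δ = 35.61°  ✓
  (2,5): δ = 9.14°  ✓
  (3,4): δ = 82.45°  ·
  (3,5): δ = 37.70°  ✓
  (4,5): δ = 135.25°  ·
antipodal pairs: 6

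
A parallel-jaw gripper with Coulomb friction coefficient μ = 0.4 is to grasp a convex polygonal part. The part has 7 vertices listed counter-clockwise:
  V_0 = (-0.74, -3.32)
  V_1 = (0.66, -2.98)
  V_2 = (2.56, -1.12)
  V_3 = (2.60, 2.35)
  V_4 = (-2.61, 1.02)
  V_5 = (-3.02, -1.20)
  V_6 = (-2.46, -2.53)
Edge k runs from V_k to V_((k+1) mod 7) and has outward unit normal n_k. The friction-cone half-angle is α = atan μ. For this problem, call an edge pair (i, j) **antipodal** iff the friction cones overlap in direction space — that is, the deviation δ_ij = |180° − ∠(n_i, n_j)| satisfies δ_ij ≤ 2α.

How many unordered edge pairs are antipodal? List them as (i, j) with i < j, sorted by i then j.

count = 6; pairs: (0,3), (1,3), (1,4), (2,4), (2,5), (3,6)

α = atan 0.4 = 21.80°;  2α = 43.60°
n_0 = (+0.2360, -0.9718)
n_1 = (+0.6995, -0.7146)
n_2 = (+0.9999, -0.0115)
n_3 = (-0.2473, +0.9689)
n_4 = (-0.9834, +0.1816)
n_5 = (-0.9216, -0.3881)
n_6 = (-0.4174, -0.9087)
  (0,1): δ = 149.26°  ·
  (0,2): δ = 104.31°  ·
  (0,3): δ = 0.67°  ✓
  (0,4): δ = 65.89°  ·
  (0,5): δ = 99.18°  ·
  (0,6): δ = 141.68°  ·
  (1,2): δ = 135.05°  ·
  (1,3): δ = 30.07°  ✓
  (1,4): δ = 35.15°  ✓
  (1,5): δ = 68.44°  ·
  (1,6): δ = 110.94°  ·
  (2,3): δ = 75.02°  ·
  (2,4): δ = 9.80°  ✓
  (2,5): δ = 23.49°  ✓
  (2,6): δ = 65.99°  ·
  (3,4): δ = 114.78°  ·
  (3,5): δ = 81.49°  ·
  (3,6): δ = 38.99°  ✓
  (4,5): δ = 146.70°  ·
  (4,6): δ = 104.21°  ·
  (5,6): δ = 137.50°  ·
antipodal pairs: 6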